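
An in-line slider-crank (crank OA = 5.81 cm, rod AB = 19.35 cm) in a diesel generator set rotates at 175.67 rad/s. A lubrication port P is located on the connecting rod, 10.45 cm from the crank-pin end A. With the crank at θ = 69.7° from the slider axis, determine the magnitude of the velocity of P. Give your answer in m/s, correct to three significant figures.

10.3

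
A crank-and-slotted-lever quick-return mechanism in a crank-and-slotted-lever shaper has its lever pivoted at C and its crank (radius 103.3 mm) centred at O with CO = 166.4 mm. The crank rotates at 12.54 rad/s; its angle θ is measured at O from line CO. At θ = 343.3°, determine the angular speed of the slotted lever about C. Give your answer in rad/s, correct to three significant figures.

4.77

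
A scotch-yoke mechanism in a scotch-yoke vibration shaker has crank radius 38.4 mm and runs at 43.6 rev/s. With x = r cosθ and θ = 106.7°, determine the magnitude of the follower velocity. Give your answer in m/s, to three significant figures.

10.1

ω = 273.9 rad/s (from 43.6 rev/s).
x = r cosθ ⇒ ẋ = −rω sinθ.
|v| = rω|sinθ| = 0.0384·273.9·|sin 106.7°| = 10.076 m/s.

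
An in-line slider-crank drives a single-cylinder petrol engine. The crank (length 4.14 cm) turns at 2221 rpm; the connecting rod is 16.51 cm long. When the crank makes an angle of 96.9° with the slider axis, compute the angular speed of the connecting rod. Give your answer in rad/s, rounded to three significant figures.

ω = 232.6 rad/s (converted from 2221 rpm).
The rod makes angle φ with the slider axis where L sinφ = r sinθ; differentiating, L cosφ·φ̇ = r ω cosθ.
L cosφ = √(L² − r² sin²θ) = 0.1599 m.
|ω_rod| = r ω |cosθ| / √(L² − r² sin²θ) = 0.0414·232.6·0.12014/0.1599 = 7.2343 rad/s.

7.23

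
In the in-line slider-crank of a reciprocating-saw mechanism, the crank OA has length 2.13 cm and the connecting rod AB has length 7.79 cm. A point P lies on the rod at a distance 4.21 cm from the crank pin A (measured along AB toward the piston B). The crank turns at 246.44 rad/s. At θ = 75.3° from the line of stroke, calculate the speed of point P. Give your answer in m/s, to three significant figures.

ω = 246.4 rad/s.  Crank-pin speed |V_A| = rω = 5.2492 m/s, perpendicular to OA.
Rod angle: sinφ = −(r/L) sinθ ⇒ φ = -15.336°; ω_rod = −rω cosθ/√(L²−r²sin²θ) = -17.73 rad/s.
V_P = V_A + ω_rod × AP, with AP = 0.0421 m along the rod.
Components: V_Px = −rω sinθ − a·ω_rod·sinφ = -5.2748 m/s;  V_Py = rω cosθ + a·ω_rod·cosφ = +0.61215 m/s.
|V_P| = √(V_Px² + V_Py²) = 5.3102 m/s.

5.31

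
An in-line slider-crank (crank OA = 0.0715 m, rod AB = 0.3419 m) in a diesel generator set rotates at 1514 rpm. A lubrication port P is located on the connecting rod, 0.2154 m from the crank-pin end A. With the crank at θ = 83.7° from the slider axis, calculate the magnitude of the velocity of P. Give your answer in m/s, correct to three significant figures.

ω = 158.5 rad/s.  Crank-pin speed |V_A| = rω = 11.336 m/s, perpendicular to OA.
Rod angle: sinφ = −(r/L) sinθ ⇒ φ = -11.997°; ω_rod = −rω cosθ/√(L²−r²sin²θ) = -3.7196 rad/s.
V_P = V_A + ω_rod × AP, with AP = 0.2154 m along the rod.
Components: V_Px = −rω sinθ − a·ω_rod·sinφ = -11.434 m/s;  V_Py = rω cosθ + a·ω_rod·cosφ = +0.46025 m/s.
|V_P| = √(V_Px² + V_Py²) = 11.443 m/s.

11.4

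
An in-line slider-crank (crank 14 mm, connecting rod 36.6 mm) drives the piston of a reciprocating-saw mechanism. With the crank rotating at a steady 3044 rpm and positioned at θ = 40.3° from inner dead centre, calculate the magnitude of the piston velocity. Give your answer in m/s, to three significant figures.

3.76

ω = 2π·3044/60 = 318.8 rad/s
For an in-line slider-crank, x = r cosθ + √(L² − r² sin²θ), so v = −rω sinθ·[1 + r cosθ/√(L² − r² sin²θ)].
With r = 0.014 m, L = 0.0366 m, θ = 40.3°: √(L² − r² sin²θ) = 0.035462 m.
v = −0.014·318.8·0.64679·[1 + 0.014·0.76267/0.035462] = -3.7555 m/s.
|v| = 3.7555 m/s.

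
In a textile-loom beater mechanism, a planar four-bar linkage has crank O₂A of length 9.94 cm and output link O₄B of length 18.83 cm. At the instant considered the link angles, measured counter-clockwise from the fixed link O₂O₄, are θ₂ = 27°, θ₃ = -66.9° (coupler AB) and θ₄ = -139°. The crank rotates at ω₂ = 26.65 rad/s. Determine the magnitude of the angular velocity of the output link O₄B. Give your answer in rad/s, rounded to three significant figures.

14.7

ω₂ = 26.65 rad/s
Differentiating the loop-closure r₂e^{iθ₂}+r₃e^{iθ₃}=r₁+r₄e^{iθ₄} gives r₂ω₂e^{iθ₂}+r₃ω₃e^{iθ₃}=r₄ω₄e^{iθ₄}.
Eliminating the other unknown: ω₄ = r₂ω₂ sin(θ₂−θ₃) / [r₄ sin(θ₄−θ₃)].
Numerator sine = +0.99768; denominator sine = -0.95159.
Result = 0.0994·26.65·(+0.99768) / (0.1883·(-0.95159)) = -14.749 rad/s; magnitude 14.749 rad/s.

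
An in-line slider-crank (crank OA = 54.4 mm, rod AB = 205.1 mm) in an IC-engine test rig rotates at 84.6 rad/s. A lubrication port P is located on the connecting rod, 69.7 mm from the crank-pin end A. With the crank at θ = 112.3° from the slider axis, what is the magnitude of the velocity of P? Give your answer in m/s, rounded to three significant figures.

4.27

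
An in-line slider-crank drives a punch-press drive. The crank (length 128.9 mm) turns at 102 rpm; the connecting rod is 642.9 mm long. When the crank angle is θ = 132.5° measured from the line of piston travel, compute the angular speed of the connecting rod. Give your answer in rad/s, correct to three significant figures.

ω = 10.68 rad/s (converted from 102 rpm).
The rod makes angle φ with the slider axis where L sinφ = r sinθ; differentiating, L cosφ·φ̇ = r ω cosθ.
L cosφ = √(L² − r² sin²θ) = 0.63584 m.
|ω_rod| = r ω |cosθ| / √(L² − r² sin²θ) = 0.1289·10.68·0.67559/0.63584 = 1.4629 rad/s.

1.46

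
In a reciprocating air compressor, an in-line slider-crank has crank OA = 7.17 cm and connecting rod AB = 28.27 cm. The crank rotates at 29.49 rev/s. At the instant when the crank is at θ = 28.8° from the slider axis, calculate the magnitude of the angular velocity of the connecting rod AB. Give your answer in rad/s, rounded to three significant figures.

ω = 185.3 rad/s (converted from 29.49 rev/s).
The rod makes angle φ with the slider axis where L sinφ = r sinθ; differentiating, L cosφ·φ̇ = r ω cosθ.
L cosφ = √(L² − r² sin²θ) = 0.28058 m.
|ω_rod| = r ω |cosθ| / √(L² − r² sin²θ) = 0.0717·185.3·0.87631/0.28058 = 41.493 rad/s.

41.5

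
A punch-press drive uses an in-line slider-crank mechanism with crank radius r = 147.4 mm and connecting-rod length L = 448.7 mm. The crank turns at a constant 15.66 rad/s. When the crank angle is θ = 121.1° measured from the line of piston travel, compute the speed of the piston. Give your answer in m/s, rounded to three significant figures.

1.63

ω = 15.66 rad/s
For an in-line slider-crank, x = r cosθ + √(L² − r² sin²θ), so v = −rω sinθ·[1 + r cosθ/√(L² − r² sin²θ)].
With r = 0.1474 m, L = 0.4487 m, θ = 121.1°: √(L² − r² sin²θ) = 0.43058 m.
v = −0.1474·15.66·0.85627·[1 + 0.1474·-0.51653/0.43058] = -1.627 m/s.
|v| = 1.627 m/s.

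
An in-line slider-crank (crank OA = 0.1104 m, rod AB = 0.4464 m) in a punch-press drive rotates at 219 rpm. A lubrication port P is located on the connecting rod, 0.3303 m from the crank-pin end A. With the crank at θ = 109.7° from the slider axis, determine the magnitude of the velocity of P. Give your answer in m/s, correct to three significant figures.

2.24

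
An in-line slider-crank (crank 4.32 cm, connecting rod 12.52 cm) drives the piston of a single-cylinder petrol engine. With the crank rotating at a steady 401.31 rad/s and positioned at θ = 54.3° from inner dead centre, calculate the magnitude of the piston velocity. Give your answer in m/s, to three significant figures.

ω = 401.3 rad/s
For an in-line slider-crank, x = r cosθ + √(L² − r² sin²θ), so v = −rω sinθ·[1 + r cosθ/√(L² − r² sin²θ)].
With r = 0.0432 m, L = 0.1252 m, θ = 54.3°: √(L² − r² sin²θ) = 0.12018 m.
v = −0.0432·401.3·0.81208·[1 + 0.0432·0.58354/0.12018] = -17.032 m/s.
|v| = 17.032 m/s.

17.0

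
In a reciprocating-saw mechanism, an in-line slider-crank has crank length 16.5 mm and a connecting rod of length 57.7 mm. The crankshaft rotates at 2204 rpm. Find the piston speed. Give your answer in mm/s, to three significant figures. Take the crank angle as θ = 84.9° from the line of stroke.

3890

ω = 2π·2204/60 = 230.8 rad/s
For an in-line slider-crank, x = r cosθ + √(L² − r² sin²θ), so v = −rω sinθ·[1 + r cosθ/√(L² − r² sin²θ)].
With r = 0.0165 m, L = 0.0577 m, θ = 84.9°: √(L² − r² sin²θ) = 0.05531 m.
v = −0.0165·230.8·0.99604·[1 + 0.0165·0.08889/0.05531] = -3.8938 m/s.
|v| = 3.8938 m/s = 3893.8 mm/s.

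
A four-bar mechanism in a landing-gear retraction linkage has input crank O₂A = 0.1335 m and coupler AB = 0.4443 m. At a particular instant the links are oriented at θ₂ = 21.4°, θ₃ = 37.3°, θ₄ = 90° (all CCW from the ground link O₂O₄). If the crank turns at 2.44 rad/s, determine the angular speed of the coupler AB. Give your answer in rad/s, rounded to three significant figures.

ω₂ = 2.44 rad/s
Differentiating the loop-closure r₂e^{iθ₂}+r₃e^{iθ₃}=r₁+r₄e^{iθ₄} gives r₂ω₂e^{iθ₂}+r₃ω₃e^{iθ₃}=r₄ω₄e^{iθ₄}.
Eliminating the other unknown: ω₃ = r₂ω₂ sin(θ₄−θ₂) / [r₃ sin(θ₃−θ₄)].
Numerator sine = +0.93106; denominator sine = -0.79547.
Result = 0.1335·2.44·(+0.93106) / (0.4443·(-0.79547)) = -0.85811 rad/s; magnitude 0.85811 rad/s.

0.858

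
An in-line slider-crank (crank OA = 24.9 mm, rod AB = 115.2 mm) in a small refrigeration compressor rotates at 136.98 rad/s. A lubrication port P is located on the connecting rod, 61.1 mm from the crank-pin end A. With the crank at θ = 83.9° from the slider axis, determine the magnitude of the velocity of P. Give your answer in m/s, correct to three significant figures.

3.44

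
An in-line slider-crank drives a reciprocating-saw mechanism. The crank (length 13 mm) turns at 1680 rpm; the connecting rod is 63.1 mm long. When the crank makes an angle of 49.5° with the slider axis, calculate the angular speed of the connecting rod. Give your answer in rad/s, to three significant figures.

23.8

ω = 175.9 rad/s (converted from 1680 rpm).
The rod makes angle φ with the slider axis where L sinφ = r sinθ; differentiating, L cosφ·φ̇ = r ω cosθ.
L cosφ = √(L² − r² sin²θ) = 0.062321 m.
|ω_rod| = r ω |cosθ| / √(L² − r² sin²θ) = 0.013·175.9·0.64945/0.062321 = 23.834 rad/s.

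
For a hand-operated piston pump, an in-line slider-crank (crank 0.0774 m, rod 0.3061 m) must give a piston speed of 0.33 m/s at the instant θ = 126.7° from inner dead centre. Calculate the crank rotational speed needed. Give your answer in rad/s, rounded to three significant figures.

6.29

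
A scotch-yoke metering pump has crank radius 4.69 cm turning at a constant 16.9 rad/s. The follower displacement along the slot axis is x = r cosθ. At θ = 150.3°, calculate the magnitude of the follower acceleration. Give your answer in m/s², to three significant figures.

ω = 16.9 rad/s
x = r cosθ ⇒ ẍ = −rω² cosθ (ω constant).
|a| = rω²|cosθ| = 0.0469·(16.9)²·|cos 150.3°| = 11.635 m/s².

11.6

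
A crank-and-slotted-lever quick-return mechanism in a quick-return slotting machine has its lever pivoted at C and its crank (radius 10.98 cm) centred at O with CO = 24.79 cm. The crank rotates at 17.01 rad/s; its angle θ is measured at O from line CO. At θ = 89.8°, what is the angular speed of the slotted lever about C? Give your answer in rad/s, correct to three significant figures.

ω = 17.01 rad/s
Crank pin A relative to C: A = (d + r cosθ, r sinθ); lever angle φ = atan2(r sinθ, d + r cosθ).
Differentiating tanφ: φ̇ = rω(d cosθ + r)/(d² + r² + 2dr cosθ).
d² + r² + 2dr cosθ = |CA|² = 0.0737005 m²;  d cosθ + r = +0.11067 m.
|ω_lever| = |0.1098·17.01·+0.11067| / 0.0737005 = 2.8045 rad/s.

2.80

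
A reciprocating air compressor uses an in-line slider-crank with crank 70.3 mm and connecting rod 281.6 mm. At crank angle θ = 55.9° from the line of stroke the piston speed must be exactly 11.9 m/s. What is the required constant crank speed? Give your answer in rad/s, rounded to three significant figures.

179

For an in-line slider-crank, |v_piston| = rω|sinθ|·[1 + r cosθ/√(L² − r² sin²θ)].
With r = 0.0703 m, L = 0.2816 m, θ = 55.9°: the bracketed kinematic factor |dx/dθ| = 0.06654 m.
ω = v/|dx/dθ| = 11.9/0.06654 = 178.84 rad/s.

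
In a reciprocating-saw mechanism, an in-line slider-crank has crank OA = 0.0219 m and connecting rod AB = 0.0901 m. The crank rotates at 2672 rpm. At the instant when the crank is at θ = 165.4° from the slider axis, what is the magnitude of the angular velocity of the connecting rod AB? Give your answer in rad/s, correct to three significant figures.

ω = 279.8 rad/s (converted from 2672 rpm).
The rod makes angle φ with the slider axis where L sinφ = r sinθ; differentiating, L cosφ·φ̇ = r ω cosθ.
L cosφ = √(L² − r² sin²θ) = 0.089931 m.
|ω_rod| = r ω |cosθ| / √(L² − r² sin²θ) = 0.0219·279.8·0.96771/0.089931 = 65.94 rad/s.

65.9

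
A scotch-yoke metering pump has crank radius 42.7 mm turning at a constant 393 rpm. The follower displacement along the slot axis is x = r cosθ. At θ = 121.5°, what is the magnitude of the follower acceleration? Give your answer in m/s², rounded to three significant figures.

ω = 41.15 rad/s (from 393 rpm).
x = r cosθ ⇒ ẍ = −rω² cosθ (ω constant).
|a| = rω²|cosθ| = 0.0427·(41.15)²·|cos 121.5°| = 37.788 m/s².

37.8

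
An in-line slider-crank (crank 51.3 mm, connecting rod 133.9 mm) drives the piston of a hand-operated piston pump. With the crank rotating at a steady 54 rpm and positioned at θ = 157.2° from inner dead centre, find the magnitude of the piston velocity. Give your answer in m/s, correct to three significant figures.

0.0723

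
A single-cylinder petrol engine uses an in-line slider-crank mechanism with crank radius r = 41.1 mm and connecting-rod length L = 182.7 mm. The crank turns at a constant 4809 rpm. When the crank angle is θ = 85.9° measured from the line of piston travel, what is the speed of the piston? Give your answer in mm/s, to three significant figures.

21000

ω = 2π·4809/60 = 503.6 rad/s
For an in-line slider-crank, x = r cosθ + √(L² − r² sin²θ), so v = −rω sinθ·[1 + r cosθ/√(L² − r² sin²θ)].
With r = 0.0411 m, L = 0.1827 m, θ = 85.9°: √(L² − r² sin²θ) = 0.17804 m.
v = −0.0411·503.6·0.99744·[1 + 0.0411·0.07150/0.17804] = -20.986 m/s.
|v| = 20.986 m/s = 20986 mm/s.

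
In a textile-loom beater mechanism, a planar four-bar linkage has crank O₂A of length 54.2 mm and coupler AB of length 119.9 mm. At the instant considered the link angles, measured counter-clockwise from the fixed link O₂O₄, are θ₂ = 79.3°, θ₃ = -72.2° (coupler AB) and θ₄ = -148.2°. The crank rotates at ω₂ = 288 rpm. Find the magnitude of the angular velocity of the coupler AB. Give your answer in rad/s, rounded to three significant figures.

10.4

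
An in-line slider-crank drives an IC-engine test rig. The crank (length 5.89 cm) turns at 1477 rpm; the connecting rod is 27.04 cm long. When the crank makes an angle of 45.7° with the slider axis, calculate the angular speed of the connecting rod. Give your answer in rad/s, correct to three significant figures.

ω = 154.7 rad/s (converted from 1477 rpm).
The rod makes angle φ with the slider axis where L sinφ = r sinθ; differentiating, L cosφ·φ̇ = r ω cosθ.
L cosφ = √(L² − r² sin²θ) = 0.26709 m.
|ω_rod| = r ω |cosθ| / √(L² − r² sin²θ) = 0.0589·154.7·0.69842/0.26709 = 23.822 rad/s.

23.8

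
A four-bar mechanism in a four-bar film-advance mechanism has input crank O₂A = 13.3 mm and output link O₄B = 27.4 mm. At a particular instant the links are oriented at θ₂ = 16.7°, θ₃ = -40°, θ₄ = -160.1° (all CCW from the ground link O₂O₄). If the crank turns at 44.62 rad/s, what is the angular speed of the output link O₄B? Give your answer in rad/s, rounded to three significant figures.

ω₂ = 44.62 rad/s
Differentiating the loop-closure r₂e^{iθ₂}+r₃e^{iθ₃}=r₁+r₄e^{iθ₄} gives r₂ω₂e^{iθ₂}+r₃ω₃e^{iθ₃}=r₄ω₄e^{iθ₄}.
Eliminating the other unknown: ω₄ = r₂ω₂ sin(θ₂−θ₃) / [r₄ sin(θ₄−θ₃)].
Numerator sine = +0.83581; denominator sine = -0.86515.
Result = 0.0133·44.62·(+0.83581) / (0.0274·(-0.86515)) = -20.924 rad/s; magnitude 20.924 rad/s.

20.9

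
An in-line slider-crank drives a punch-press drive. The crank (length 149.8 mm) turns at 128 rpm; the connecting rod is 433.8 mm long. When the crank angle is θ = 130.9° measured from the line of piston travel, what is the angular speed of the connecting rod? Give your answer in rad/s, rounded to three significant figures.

3.14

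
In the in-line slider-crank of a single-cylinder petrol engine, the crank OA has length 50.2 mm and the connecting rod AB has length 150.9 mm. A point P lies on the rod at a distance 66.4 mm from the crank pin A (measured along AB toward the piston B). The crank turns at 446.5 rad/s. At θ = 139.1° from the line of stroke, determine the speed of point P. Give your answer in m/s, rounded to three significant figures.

ω = 446.5 rad/s.  Crank-pin speed |V_A| = rω = 22.414 m/s, perpendicular to OA.
Rod angle: sinφ = −(r/L) sinθ ⇒ φ = -12.581°; ω_rod = −rω cosθ/√(L²−r²sin²θ) = +115.03 rad/s.
V_P = V_A + ω_rod × AP, with AP = 0.0664 m along the rod.
Components: V_Px = −rω sinθ − a·ω_rod·sinφ = -13.012 m/s;  V_Py = rω cosθ + a·ω_rod·cosφ = -9.487 m/s.
|V_P| = √(V_Px² + V_Py²) = 16.103 m/s.

16.1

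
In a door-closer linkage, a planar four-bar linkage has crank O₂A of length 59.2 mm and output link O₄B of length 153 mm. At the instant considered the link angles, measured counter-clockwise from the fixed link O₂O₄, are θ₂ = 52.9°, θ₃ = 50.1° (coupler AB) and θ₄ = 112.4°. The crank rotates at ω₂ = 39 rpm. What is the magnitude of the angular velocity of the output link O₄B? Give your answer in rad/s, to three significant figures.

0.0872

ω₂ = 4.084 rad/s (from 39 rpm).
Differentiating the loop-closure r₂e^{iθ₂}+r₃e^{iθ₃}=r₁+r₄e^{iθ₄} gives r₂ω₂e^{iθ₂}+r₃ω₃e^{iθ₃}=r₄ω₄e^{iθ₄}.
Eliminating the other unknown: ω₄ = r₂ω₂ sin(θ₂−θ₃) / [r₄ sin(θ₄−θ₃)].
Numerator sine = +0.04885; denominator sine = +0.88539.
Result = 0.0592·4.084·(+0.04885) / (0.153·(+0.88539)) = +0.087187 rad/s; magnitude 0.087187 rad/s.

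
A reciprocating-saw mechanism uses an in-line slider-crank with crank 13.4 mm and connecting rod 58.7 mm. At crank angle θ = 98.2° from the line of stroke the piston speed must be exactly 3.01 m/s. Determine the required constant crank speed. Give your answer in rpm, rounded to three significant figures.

2240

For an in-line slider-crank, |v_piston| = rω|sinθ|·[1 + r cosθ/√(L² − r² sin²θ)].
With r = 0.0134 m, L = 0.0587 m, θ = 98.2°: the bracketed kinematic factor |dx/dθ| = 0.01282 m.
ω = v/|dx/dθ| = 3.01/0.01282 = 234.79 rad/s.
N = 60ω/(2π) = 2242.1 rpm.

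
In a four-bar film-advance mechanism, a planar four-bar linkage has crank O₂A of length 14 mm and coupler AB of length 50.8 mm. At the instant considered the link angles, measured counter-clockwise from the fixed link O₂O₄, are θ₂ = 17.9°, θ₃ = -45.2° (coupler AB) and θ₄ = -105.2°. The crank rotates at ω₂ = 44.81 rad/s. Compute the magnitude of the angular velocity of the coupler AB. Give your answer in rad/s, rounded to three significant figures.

ω₂ = 44.81 rad/s
Differentiating the loop-closure r₂e^{iθ₂}+r₃e^{iθ₃}=r₁+r₄e^{iθ₄} gives r₂ω₂e^{iθ₂}+r₃ω₃e^{iθ₃}=r₄ω₄e^{iθ₄}.
Eliminating the other unknown: ω₃ = r₂ω₂ sin(θ₄−θ₂) / [r₃ sin(θ₃−θ₄)].
Numerator sine = -0.83772; denominator sine = +0.86603.
Result = 0.014·44.81·(-0.83772) / (0.0508·(+0.86603)) = -11.946 rad/s; magnitude 11.946 rad/s.

11.9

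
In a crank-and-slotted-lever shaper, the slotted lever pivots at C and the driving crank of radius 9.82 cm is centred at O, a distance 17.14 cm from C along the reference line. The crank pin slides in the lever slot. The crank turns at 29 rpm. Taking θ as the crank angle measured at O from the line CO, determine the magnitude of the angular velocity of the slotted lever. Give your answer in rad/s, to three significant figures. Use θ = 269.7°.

ω = 3.037 rad/s (from 29 rpm).
Crank pin A relative to C: A = (d + r cosθ, r sinθ); lever angle φ = atan2(r sinθ, d + r cosθ).
Differentiating tanφ: φ̇ = rω(d cosθ + r)/(d² + r² + 2dr cosθ).
d² + r² + 2dr cosθ = |CA|² = 0.0388449 m²;  d cosθ + r = +0.097303 m.
|ω_lever| = |0.0982·3.037·+0.097303| / 0.0388449 = 0.74701 rad/s.

0.747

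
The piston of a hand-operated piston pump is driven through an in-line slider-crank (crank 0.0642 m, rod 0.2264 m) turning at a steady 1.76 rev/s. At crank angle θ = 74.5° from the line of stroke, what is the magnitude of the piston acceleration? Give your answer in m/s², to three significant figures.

0.128

ω = 2π·1.76 = 11.06 rad/s
x(θ) = r cosθ + √(L² − r² sin²θ); with ω constant, a = ω²·d²x/dθ².
d²x/dθ² = −r cosθ − r²(cos2θ)/√u − r⁴ sin²2θ/(4u^{3/2}),  u = L² − r² sin²θ = 0.0474297 m².
Substituting r = 0.0642 m, L = 0.2264 m, θ = 74.5°: d²x/dθ² = -0.0010435 m.
a = ω²·d²x/dθ² = (11.06)²·(-0.0010435) = -0.12761 m/s²;  |a| = 0.12761 m/s².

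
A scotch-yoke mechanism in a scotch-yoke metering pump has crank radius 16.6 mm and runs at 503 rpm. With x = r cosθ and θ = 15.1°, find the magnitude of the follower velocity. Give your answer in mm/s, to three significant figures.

228

ω = 52.67 rad/s (from 503 rpm).
x = r cosθ ⇒ ẋ = −rω sinθ.
|v| = rω|sinθ| = 0.0166·52.67·|sin 15.1°| = 0.22778 m/s = 227.78 mm/s.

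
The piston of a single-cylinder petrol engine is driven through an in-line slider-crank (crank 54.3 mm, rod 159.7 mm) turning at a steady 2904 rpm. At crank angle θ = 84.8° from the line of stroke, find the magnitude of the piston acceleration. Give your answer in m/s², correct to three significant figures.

1330

ω = 2π·2904/60 = 304.1 rad/s
x(θ) = r cosθ + √(L² − r² sin²θ); with ω constant, a = ω²·d²x/dθ².
d²x/dθ² = −r cosθ − r²(cos2θ)/√u − r⁴ sin²2θ/(4u^{3/2}),  u = L² − r² sin²θ = 0.0225798 m².
Substituting r = 0.0543 m, L = 0.1597 m, θ = 84.8°: d²x/dθ² = +0.014357 m.
a = ω²·d²x/dθ² = (304.1)²·(+0.014357) = +1327.8 m/s²;  |a| = 1327.8 m/s².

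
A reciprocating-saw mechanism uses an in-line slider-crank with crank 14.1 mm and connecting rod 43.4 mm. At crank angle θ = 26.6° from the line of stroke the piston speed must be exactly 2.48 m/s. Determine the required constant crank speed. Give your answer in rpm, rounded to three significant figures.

2900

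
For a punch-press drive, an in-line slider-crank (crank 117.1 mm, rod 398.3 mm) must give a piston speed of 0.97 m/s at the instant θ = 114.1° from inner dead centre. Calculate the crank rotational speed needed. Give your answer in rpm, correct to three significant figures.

For an in-line slider-crank, |v_piston| = rω|sinθ|·[1 + r cosθ/√(L² − r² sin²θ)].
With r = 0.1171 m, L = 0.3983 m, θ = 114.1°: the bracketed kinematic factor |dx/dθ| = 0.093572 m.
ω = v/|dx/dθ| = 0.97/0.093572 = 10.366 rad/s.
N = 60ω/(2π) = 98.992 rpm.

99.0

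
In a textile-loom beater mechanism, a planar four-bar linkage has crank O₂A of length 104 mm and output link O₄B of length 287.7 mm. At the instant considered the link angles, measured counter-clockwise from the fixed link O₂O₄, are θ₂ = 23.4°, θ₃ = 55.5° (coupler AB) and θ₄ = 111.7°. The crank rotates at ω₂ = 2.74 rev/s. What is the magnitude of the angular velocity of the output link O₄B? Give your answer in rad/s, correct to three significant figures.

ω₂ = 17.22 rad/s (from 2.74 rev/s).
Differentiating the loop-closure r₂e^{iθ₂}+r₃e^{iθ₃}=r₁+r₄e^{iθ₄} gives r₂ω₂e^{iθ₂}+r₃ω₃e^{iθ₃}=r₄ω₄e^{iθ₄}.
Eliminating the other unknown: ω₄ = r₂ω₂ sin(θ₂−θ₃) / [r₄ sin(θ₄−θ₃)].
Numerator sine = -0.53140; denominator sine = +0.83098.
Result = 0.104·17.22·(-0.53140) / (0.2877·(+0.83098)) = -3.9797 rad/s; magnitude 3.9797 rad/s.

3.98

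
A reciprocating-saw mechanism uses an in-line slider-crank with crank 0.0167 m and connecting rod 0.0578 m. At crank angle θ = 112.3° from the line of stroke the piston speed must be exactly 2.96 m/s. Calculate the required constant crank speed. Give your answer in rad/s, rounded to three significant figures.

For an in-line slider-crank, |v_piston| = rω|sinθ|·[1 + r cosθ/√(L² − r² sin²θ)].
With r = 0.0167 m, L = 0.0578 m, θ = 112.3°: the bracketed kinematic factor |dx/dθ| = 0.013693 m.
ω = v/|dx/dθ| = 2.96/0.013693 = 216.17 rad/s.

216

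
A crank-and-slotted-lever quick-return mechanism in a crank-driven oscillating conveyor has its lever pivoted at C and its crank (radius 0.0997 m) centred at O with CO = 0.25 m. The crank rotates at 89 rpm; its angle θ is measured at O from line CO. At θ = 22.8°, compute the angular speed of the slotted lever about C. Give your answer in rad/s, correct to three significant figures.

2.59

ω = 9.32 rad/s (from 89 rpm).
Crank pin A relative to C: A = (d + r cosθ, r sinθ); lever angle φ = atan2(r sinθ, d + r cosθ).
Differentiating tanφ: φ̇ = rω(d cosθ + r)/(d² + r² + 2dr cosθ).
d² + r² + 2dr cosθ = |CA|² = 0.118395 m²;  d cosθ + r = +0.33017 m.
|ω_lever| = |0.0997·9.32·+0.33017| / 0.118395 = 2.5913 rad/s.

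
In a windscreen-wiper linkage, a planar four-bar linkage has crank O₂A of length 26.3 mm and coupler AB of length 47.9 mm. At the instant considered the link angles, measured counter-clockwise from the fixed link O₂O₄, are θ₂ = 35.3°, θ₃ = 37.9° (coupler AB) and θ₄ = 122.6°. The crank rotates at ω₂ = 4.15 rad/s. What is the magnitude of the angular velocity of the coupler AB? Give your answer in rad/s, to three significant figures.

2.29

ω₂ = 4.15 rad/s
Differentiating the loop-closure r₂e^{iθ₂}+r₃e^{iθ₃}=r₁+r₄e^{iθ₄} gives r₂ω₂e^{iθ₂}+r₃ω₃e^{iθ₃}=r₄ω₄e^{iθ₄}.
Eliminating the other unknown: ω₃ = r₂ω₂ sin(θ₄−θ₂) / [r₃ sin(θ₃−θ₄)].
Numerator sine = +0.99889; denominator sine = -0.99572.
Result = 0.0263·4.15·(+0.99889) / (0.0479·(-0.99572)) = -2.2858 rad/s; magnitude 2.2858 rad/s.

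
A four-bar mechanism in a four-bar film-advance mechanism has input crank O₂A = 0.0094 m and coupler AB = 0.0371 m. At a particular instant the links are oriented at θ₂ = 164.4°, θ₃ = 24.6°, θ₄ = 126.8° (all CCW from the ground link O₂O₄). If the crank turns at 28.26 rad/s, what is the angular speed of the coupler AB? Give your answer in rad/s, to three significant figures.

ω₂ = 28.26 rad/s
Differentiating the loop-closure r₂e^{iθ₂}+r₃e^{iθ₃}=r₁+r₄e^{iθ₄} gives r₂ω₂e^{iθ₂}+r₃ω₃e^{iθ₃}=r₄ω₄e^{iθ₄}.
Eliminating the other unknown: ω₃ = r₂ω₂ sin(θ₄−θ₂) / [r₃ sin(θ₃−θ₄)].
Numerator sine = -0.61015; denominator sine = -0.97742.
Result = 0.0094·28.26·(-0.61015) / (0.0371·(-0.97742)) = +4.4697 rad/s; magnitude 4.4697 rad/s.

4.47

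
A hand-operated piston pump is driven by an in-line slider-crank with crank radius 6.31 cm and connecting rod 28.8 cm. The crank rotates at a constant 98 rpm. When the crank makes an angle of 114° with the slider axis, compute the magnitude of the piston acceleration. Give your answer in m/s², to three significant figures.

ω = 2π·98/60 = 10.26 rad/s
x(θ) = r cosθ + √(L² − r² sin²θ); with ω constant, a = ω²·d²x/dθ².
d²x/dθ² = −r cosθ − r²(cos2θ)/√u − r⁴ sin²2θ/(4u^{3/2}),  u = L² − r² sin²θ = 0.0796211 m².
Substituting r = 0.0631 m, L = 0.288 m, θ = 114°: d²x/dθ² = +0.035009 m.
a = ω²·d²x/dθ² = (10.26)²·(+0.035009) = +3.6872 m/s²;  |a| = 3.6872 m/s².

3.69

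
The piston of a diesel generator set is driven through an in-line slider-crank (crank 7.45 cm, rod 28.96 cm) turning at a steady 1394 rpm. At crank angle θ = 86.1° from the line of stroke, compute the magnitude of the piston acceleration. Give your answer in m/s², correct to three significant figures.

ω = 2π·1394/60 = 146 rad/s
x(θ) = r cosθ + √(L² − r² sin²θ); with ω constant, a = ω²·d²x/dθ².
d²x/dθ² = −r cosθ − r²(cos2θ)/√u − r⁴ sin²2θ/(4u^{3/2}),  u = L² − r² sin²θ = 0.0783436 m².
Substituting r = 0.0745 m, L = 0.2896 m, θ = 86.1°: d²x/dθ² = +0.014572 m.
a = ω²·d²x/dθ² = (146)²·(+0.014572) = +310.54 m/s²;  |a| = 310.54 m/s².

311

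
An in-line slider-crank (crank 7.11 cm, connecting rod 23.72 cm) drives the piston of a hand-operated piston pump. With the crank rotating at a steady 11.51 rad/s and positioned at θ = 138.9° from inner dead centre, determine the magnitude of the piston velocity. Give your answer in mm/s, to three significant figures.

ω = 11.51 rad/s
For an in-line slider-crank, x = r cosθ + √(L² − r² sin²θ), so v = −rω sinθ·[1 + r cosθ/√(L² − r² sin²θ)].
With r = 0.0711 m, L = 0.2372 m, θ = 138.9°: √(L² − r² sin²θ) = 0.23255 m.
v = −0.0711·11.51·0.65738·[1 + 0.0711·-0.75356/0.23255] = -0.41402 m/s.
|v| = 0.41402 m/s = 414.02 mm/s.

414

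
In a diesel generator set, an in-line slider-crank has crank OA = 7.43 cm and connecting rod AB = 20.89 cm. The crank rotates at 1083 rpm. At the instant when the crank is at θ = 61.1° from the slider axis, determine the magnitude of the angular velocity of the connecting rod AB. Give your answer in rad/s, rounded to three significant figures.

ω = 113.4 rad/s (converted from 1083 rpm).
The rod makes angle φ with the slider axis where L sinφ = r sinθ; differentiating, L cosφ·φ̇ = r ω cosθ.
L cosφ = √(L² − r² sin²θ) = 0.19851 m.
|ω_rod| = r ω |cosθ| / √(L² − r² sin²θ) = 0.0743·113.4·0.48328/0.19851 = 20.514 rad/s.

20.5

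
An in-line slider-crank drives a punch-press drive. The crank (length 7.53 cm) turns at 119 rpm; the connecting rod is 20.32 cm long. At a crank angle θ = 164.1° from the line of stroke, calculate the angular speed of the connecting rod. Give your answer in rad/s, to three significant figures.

ω = 12.46 rad/s (converted from 119 rpm).
The rod makes angle φ with the slider axis where L sinφ = r sinθ; differentiating, L cosφ·φ̇ = r ω cosθ.
L cosφ = √(L² − r² sin²θ) = 0.20215 m.
|ω_rod| = r ω |cosθ| / √(L² − r² sin²θ) = 0.0753·12.46·0.96174/0.20215 = 4.4643 rad/s.

4.46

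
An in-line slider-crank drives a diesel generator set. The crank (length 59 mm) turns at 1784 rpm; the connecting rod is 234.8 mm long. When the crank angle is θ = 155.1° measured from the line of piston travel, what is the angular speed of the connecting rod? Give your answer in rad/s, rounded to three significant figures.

42.8

ω = 186.8 rad/s (converted from 1784 rpm).
The rod makes angle φ with the slider axis where L sinφ = r sinθ; differentiating, L cosφ·φ̇ = r ω cosθ.
L cosφ = √(L² − r² sin²θ) = 0.23348 m.
|ω_rod| = r ω |cosθ| / √(L² − r² sin²θ) = 0.059·186.8·0.90704/0.23348 = 42.82 rad/s.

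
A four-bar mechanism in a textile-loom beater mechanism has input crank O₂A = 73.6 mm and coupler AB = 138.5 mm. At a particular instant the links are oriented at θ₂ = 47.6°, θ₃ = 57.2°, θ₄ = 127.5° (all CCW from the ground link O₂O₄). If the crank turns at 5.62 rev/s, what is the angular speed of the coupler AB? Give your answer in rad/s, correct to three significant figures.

ω₂ = 35.31 rad/s (from 5.62 rev/s).
Differentiating the loop-closure r₂e^{iθ₂}+r₃e^{iθ₃}=r₁+r₄e^{iθ₄} gives r₂ω₂e^{iθ₂}+r₃ω₃e^{iθ₃}=r₄ω₄e^{iθ₄}.
Eliminating the other unknown: ω₃ = r₂ω₂ sin(θ₄−θ₂) / [r₃ sin(θ₃−θ₄)].
Numerator sine = +0.98450; denominator sine = -0.94147.
Result = 0.0736·35.31·(+0.98450) / (0.1385·(-0.94147)) = -19.623 rad/s; magnitude 19.623 rad/s.

19.6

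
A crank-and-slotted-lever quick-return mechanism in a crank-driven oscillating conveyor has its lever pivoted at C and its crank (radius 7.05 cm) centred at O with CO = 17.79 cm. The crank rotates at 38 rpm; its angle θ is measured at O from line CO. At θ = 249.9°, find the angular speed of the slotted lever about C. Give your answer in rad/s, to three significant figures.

0.0938

ω = 3.979 rad/s (from 38 rpm).
Crank pin A relative to C: A = (d + r cosθ, r sinθ); lever angle φ = atan2(r sinθ, d + r cosθ).
Differentiating tanφ: φ̇ = rω(d cosθ + r)/(d² + r² + 2dr cosθ).
d² + r² + 2dr cosθ = |CA|² = 0.0279983 m²;  d cosθ + r = +0.0093629 m.
|ω_lever| = |0.0705·3.979·+0.0093629| / 0.0279983 = 0.093817 rad/s.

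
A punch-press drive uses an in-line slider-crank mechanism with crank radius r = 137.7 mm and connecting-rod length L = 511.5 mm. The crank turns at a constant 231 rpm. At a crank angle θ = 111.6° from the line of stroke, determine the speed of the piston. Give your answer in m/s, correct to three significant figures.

ω = 2π·231/60 = 24.19 rad/s
For an in-line slider-crank, x = r cosθ + √(L² − r² sin²θ), so v = −rω sinθ·[1 + r cosθ/√(L² − r² sin²θ)].
With r = 0.1377 m, L = 0.5115 m, θ = 111.6°: √(L² − r² sin²θ) = 0.49522 m.
v = −0.1377·24.19·0.92978·[1 + 0.1377·-0.36812/0.49522] = -2.7801 m/s.
|v| = 2.7801 m/s.

2.78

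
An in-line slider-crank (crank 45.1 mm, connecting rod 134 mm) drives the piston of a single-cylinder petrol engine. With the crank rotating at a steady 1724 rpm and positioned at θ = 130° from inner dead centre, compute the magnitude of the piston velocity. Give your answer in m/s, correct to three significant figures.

ω = 2π·1724/60 = 180.5 rad/s
For an in-line slider-crank, x = r cosθ + √(L² − r² sin²θ), so v = −rω sinθ·[1 + r cosθ/√(L² − r² sin²θ)].
With r = 0.0451 m, L = 0.134 m, θ = 130°: √(L² − r² sin²θ) = 0.12947 m.
v = −0.0451·180.5·0.76604·[1 + 0.0451·-0.64279/0.12947] = -4.8407 m/s.
|v| = 4.8407 m/s.

4.84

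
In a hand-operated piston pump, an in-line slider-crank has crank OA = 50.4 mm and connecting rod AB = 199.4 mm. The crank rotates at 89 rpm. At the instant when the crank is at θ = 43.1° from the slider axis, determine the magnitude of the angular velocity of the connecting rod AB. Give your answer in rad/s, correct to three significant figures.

ω = 9.32 rad/s (converted from 89 rpm).
The rod makes angle φ with the slider axis where L sinφ = r sinθ; differentiating, L cosφ·φ̇ = r ω cosθ.
L cosφ = √(L² − r² sin²θ) = 0.1964 m.
|ω_rod| = r ω |cosθ| / √(L² − r² sin²θ) = 0.0504·9.32·0.73016/0.1964 = 1.7463 rad/s.

1.75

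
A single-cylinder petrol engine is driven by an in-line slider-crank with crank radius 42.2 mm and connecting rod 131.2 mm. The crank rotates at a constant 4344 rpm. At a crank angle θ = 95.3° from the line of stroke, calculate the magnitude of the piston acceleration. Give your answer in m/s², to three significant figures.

ω = 2π·4344/60 = 454.9 rad/s
x(θ) = r cosθ + √(L² − r² sin²θ); with ω constant, a = ω²·d²x/dθ².
d²x/dθ² = −r cosθ − r²(cos2θ)/√u − r⁴ sin²2θ/(4u^{3/2}),  u = L² − r² sin²θ = 0.0154478 m².
Substituting r = 0.0422 m, L = 0.1312 m, θ = 95.3°: d²x/dθ² = +0.017968 m.
a = ω²·d²x/dθ² = (454.9)²·(+0.017968) = +3718.2 m/s²;  |a| = 3718.2 m/s².

3720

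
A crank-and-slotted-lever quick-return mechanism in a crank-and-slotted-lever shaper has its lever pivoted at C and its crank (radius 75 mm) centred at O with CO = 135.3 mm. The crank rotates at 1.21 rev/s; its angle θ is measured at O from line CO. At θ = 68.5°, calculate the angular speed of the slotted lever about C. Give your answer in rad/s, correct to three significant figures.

2.26

ω = 7.603 rad/s (from 1.21 rev/s).
Crank pin A relative to C: A = (d + r cosθ, r sinθ); lever angle φ = atan2(r sinθ, d + r cosθ).
Differentiating tanφ: φ̇ = rω(d cosθ + r)/(d² + r² + 2dr cosθ).
d² + r² + 2dr cosθ = |CA|² = 0.0313692 m²;  d cosθ + r = +0.12459 m.
|ω_lever| = |0.075·7.603·+0.12459| / 0.0313692 = 2.2646 rad/s.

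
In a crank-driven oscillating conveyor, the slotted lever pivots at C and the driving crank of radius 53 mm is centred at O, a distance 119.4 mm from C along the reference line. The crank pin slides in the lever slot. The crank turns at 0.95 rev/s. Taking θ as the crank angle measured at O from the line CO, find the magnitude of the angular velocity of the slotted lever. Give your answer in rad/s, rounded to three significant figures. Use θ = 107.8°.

ω = 5.969 rad/s (from 0.95 rev/s).
Crank pin A relative to C: A = (d + r cosθ, r sinθ); lever angle φ = atan2(r sinθ, d + r cosθ).
Differentiating tanφ: φ̇ = rω(d cosθ + r)/(d² + r² + 2dr cosθ).
d² + r² + 2dr cosθ = |CA|² = 0.0131964 m²;  d cosθ + r = +0.0165 m.
|ω_lever| = |0.053·5.969·+0.0165| / 0.0131964 = 0.39556 rad/s.

0.396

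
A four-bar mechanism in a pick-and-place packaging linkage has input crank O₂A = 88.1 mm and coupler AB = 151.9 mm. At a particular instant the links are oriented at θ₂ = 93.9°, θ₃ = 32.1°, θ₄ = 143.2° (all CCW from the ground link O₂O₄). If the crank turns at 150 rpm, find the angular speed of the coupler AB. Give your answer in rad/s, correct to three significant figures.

ω₂ = 15.71 rad/s (from 150 rpm).
Differentiating the loop-closure r₂e^{iθ₂}+r₃e^{iθ₃}=r₁+r₄e^{iθ₄} gives r₂ω₂e^{iθ₂}+r₃ω₃e^{iθ₃}=r₄ω₄e^{iθ₄}.
Eliminating the other unknown: ω₃ = r₂ω₂ sin(θ₄−θ₂) / [r₃ sin(θ₃−θ₄)].
Numerator sine = +0.75813; denominator sine = -0.93295.
Result = 0.0881·15.71·(+0.75813) / (0.1519·(-0.93295)) = -7.4033 rad/s; magnitude 7.4033 rad/s.

7.40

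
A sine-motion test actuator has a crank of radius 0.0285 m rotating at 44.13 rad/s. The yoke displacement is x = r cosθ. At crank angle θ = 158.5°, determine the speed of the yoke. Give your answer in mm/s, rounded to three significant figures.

ω = 44.13 rad/s
x = r cosθ ⇒ ẋ = −rω sinθ.
|v| = rω|sinθ| = 0.0285·44.13·|sin 158.5°| = 0.46095 m/s = 460.95 mm/s.

461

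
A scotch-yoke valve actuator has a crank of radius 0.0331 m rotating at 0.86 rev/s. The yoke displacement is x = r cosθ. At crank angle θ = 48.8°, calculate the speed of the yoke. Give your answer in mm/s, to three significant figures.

135

ω = 5.404 rad/s (from 0.86 rev/s).
x = r cosθ ⇒ ẋ = −rω sinθ.
|v| = rω|sinθ| = 0.0331·5.404·|sin 48.8°| = 0.13457 m/s = 134.57 mm/s.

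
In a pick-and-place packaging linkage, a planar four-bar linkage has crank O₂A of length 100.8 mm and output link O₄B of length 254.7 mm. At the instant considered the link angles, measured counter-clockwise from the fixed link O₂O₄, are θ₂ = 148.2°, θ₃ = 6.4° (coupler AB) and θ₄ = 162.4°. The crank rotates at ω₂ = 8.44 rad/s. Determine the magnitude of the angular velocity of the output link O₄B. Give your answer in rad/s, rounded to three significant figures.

ω₂ = 8.44 rad/s
Differentiating the loop-closure r₂e^{iθ₂}+r₃e^{iθ₃}=r₁+r₄e^{iθ₄} gives r₂ω₂e^{iθ₂}+r₃ω₃e^{iθ₃}=r₄ω₄e^{iθ₄}.
Eliminating the other unknown: ω₄ = r₂ω₂ sin(θ₂−θ₃) / [r₄ sin(θ₄−θ₃)].
Numerator sine = +0.61841; denominator sine = +0.40674.
Result = 0.1008·8.44·(+0.61841) / (0.2547·(+0.40674)) = +5.0785 rad/s; magnitude 5.0785 rad/s.

5.08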